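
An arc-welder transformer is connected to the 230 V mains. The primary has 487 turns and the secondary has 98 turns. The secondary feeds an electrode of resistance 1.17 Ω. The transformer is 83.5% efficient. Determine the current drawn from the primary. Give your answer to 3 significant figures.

I_p ≈ 9.53 A

V_s = 230 × 98/487 = 46.283 V.
I_s = V_s/R = 46.283/1.17 = 39.558 A.
P_out = V_s I_s = 46.283 × 39.558 = 1830.9 W.
P_in = P_out/η = 1830.9/0.835 = 2192.7 W.
I_p = P_in/V_p = 2192.7/230 = 9.53 A.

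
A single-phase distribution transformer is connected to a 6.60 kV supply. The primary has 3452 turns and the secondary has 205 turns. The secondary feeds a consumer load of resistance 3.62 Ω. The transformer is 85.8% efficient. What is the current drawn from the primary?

V_s = 6600 × 205/3452 = 391.95 V.
I_s = V_s/R = 391.95/3.62 = 108.27 A.
P_out = V_s I_s = 391.95 × 108.27 = 42437 W.
P_in = P_out/η = 42437/0.858 = 49460 W.
I_p = P_in/V_p = 49460/6600 = 7.49 A.

I_p ≈ 7.49 A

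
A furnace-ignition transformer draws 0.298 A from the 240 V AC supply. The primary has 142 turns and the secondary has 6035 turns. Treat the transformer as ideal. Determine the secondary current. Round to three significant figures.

I_s ≈ 0.00701 A

I_s/I_p = N_p/N_s, so I_s = 0.298 × 142/6035 = 0.00701 A.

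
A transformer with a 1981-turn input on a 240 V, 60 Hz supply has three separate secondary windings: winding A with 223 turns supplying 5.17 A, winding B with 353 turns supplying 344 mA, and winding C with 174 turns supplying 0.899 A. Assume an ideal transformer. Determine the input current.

V_A = 240 × 223/1981 = 27.017 V; V_B = 240 × 353/1981 = 42.766 V; V_C = 240 × 174/1981 = 21.080 V.
P_out = V_A I_A + V_B I_B + V_C I_C = 27.017×5.17 + 42.766×0.344 + 21.080×0.899 = 139.68 + 14.712 + 18.951 = 173.34 W.
Ideal ⇒ P_in = P_out, so I_in = P_out/V_in = 173.34/240 = 0.722 A.

I_in ≈ 0.722 A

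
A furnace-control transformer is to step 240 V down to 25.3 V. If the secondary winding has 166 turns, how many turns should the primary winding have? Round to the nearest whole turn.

N_p = 1575 turns

N_p/N_s = V_p/V_s, so N_p = 166 × 240/25.3 = 1574.7 ≈ 1575 turns.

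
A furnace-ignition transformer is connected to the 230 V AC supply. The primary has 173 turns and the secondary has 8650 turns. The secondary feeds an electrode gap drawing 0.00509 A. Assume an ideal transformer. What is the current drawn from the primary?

For an ideal transformer I_p N_p = I_s N_s, so I_p = 0.00509 × 8650/173 = 0.255 A.

I_p ≈ 0.255 A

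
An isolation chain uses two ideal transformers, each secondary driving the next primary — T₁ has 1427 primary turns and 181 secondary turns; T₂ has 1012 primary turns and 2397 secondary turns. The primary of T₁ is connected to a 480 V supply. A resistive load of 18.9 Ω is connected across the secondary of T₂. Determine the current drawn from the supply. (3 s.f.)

Secondary of T₁: V = 480.00 × 181/1427 = 60.883 V.
Secondary of T₂: V = 60.883 × 2397/1012 = 144.21 V.
I_load = 144.21/18.9 = 7.6299 A, so P_out = 144.21 × 7.6299 = 1100.3 W.
All ideal ⇒ P_in = P_out, so I_supply = 1100.3/480 = 2.29 A.

I_supply ≈ 2.29 A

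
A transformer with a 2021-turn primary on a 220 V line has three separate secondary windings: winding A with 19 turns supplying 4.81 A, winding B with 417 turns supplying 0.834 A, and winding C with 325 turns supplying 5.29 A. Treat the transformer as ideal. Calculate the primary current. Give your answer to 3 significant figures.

I_p ≈ 1.07 A

V_A = 220 × 19/2021 = 2.0683 V; V_B = 220 × 417/2021 = 45.393 V; V_C = 220 × 325/2021 = 35.379 V.
P_out = V_A I_A + V_B I_B + V_C I_C = 2.0683×4.81 + 45.393×0.834 + 35.379×5.29 = 9.9484 + 37.858 + 187.15 = 234.96 W.
Ideal ⇒ P_in = P_out, so I_p = P_out/V_p = 234.96/220 = 1.07 A.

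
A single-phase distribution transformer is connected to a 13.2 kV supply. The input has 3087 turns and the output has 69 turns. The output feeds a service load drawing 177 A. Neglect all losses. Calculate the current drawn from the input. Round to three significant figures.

For an ideal transformer I_in N_in = I_out N_out, so I_in = 177 × 69/3087 = 3.96 A.

I_in ≈ 3.96 A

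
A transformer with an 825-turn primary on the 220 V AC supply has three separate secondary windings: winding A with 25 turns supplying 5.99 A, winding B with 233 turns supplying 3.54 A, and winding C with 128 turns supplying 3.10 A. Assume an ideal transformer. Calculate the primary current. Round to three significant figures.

V_A = 220 × 25/825 = 6.6667 V; V_B = 220 × 233/825 = 62.133 V; V_C = 220 × 128/825 = 34.133 V.
P_out = V_A I_A + V_B I_B + V_C I_C = 6.6667×5.99 + 62.133×3.54 + 34.133×3.10 = 39.933 + 219.95 + 105.81 = 365.70 W.
Ideal ⇒ P_in = P_out, so I_p = P_out/V_p = 365.70/220 = 1.66 A.

I_p ≈ 1.66 A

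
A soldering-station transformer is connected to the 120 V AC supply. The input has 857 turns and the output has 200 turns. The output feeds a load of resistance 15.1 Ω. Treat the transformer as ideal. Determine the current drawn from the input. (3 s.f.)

V_out = V_in × N_out/N_in = 120 × 200/857 = 28.005 V.
I_out = V_out/R = 28.005/15.1 = 1.8546 A.
For an ideal transformer I_in N_in = I_out N_out, so I_in = 1.8546 × 200/857 = 0.433 A.

I_in ≈ 0.433 A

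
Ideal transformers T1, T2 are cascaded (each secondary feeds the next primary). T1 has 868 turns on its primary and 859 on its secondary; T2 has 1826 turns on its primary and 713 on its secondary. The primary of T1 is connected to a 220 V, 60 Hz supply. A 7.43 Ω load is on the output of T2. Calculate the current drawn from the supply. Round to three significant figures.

Secondary of T1: V = 220.00 × 859/868 = 217.72 V.
Secondary of T2: V = 217.72 × 713/1826 = 85.013 V.
I_load = 85.013/7.43 = 11.442 A, so P_out = 85.013 × 11.442 = 972.70 W.
All ideal ⇒ P_in = P_out, so I_supply = 972.70/220 = 4.42 A.

I_supply ≈ 4.42 A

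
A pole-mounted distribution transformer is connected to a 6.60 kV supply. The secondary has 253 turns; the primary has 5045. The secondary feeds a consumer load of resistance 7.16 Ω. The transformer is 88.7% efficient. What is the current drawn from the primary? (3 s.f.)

I_p ≈ 2.61 A

V_s = 6600 × 253/5045 = 330.98 V.
I_s = V_s/R = 330.98/7.16 = 46.226 A.
P_out = V_s I_s = 330.98 × 46.226 = 15300 W.
P_in = P_out/η = 15300/0.887 = 17249 W.
I_p = P_in/V_p = 17249/6600 = 2.61 A.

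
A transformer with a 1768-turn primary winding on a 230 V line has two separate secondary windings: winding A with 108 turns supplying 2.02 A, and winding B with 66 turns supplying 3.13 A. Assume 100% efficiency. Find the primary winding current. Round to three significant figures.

V_A = 230 × 108/1768 = 14.050 V; V_B = 230 × 66/1768 = 8.5860 V.
P_out = V_A I_A + V_B I_B = 14.050×2.02 + 8.5860×3.13 = 28.381 + 26.874 = 55.255 W.
Ideal ⇒ P_in = P_out, so I_p = P_out/V_p = 55.255/230 = 0.240 A.

I_p ≈ 0.240 A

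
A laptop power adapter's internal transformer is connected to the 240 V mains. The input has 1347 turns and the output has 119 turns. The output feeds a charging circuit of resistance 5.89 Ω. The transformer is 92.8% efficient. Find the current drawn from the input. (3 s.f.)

V_out = 240 × 119/1347 = 21.203 V.
I_out = V_out/R = 21.203/5.89 = 3.5998 A.
P_out = V_out I_out = 21.203 × 3.5998 = 76.325 W.
P_in = P_out/η = 76.325/0.928 = 82.247 W.
I_in = P_in/V_in = 82.247/240 = 0.343 A.

I_in ≈ 0.343 A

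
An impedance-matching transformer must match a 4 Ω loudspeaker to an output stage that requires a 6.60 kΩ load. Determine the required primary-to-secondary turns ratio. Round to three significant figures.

Z_p/Z_s = (N_p/N_s)², so N_p/N_s = √(6600/4) = √1650 = 40.6.

N_p/N_s ≈ 40.6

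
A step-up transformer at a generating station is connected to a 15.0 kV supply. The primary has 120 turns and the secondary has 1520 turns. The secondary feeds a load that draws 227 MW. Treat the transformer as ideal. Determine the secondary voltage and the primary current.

V_s ≈ 190000 V, I_p ≈ 15100 A

V_s = V_p × N_s/N_p = 15000 × 1520/120 = 190000 V.
I_s = P/V_s = 2.27×10^8/190000 = 1194.7 A.
I_p = I_s × N_s/N_p = 1194.7 × 1520/120 = 15100 A.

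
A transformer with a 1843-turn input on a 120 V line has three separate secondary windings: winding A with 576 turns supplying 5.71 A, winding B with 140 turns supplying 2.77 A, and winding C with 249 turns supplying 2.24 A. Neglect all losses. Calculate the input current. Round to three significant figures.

I_in ≈ 2.30 A

V_A = 120 × 576/1843 = 37.504 V; V_B = 120 × 140/1843 = 9.1156 V; V_C = 120 × 249/1843 = 16.213 V.
P_out = V_A I_A + V_B I_B + V_C I_C = 37.504×5.71 + 9.1156×2.77 + 16.213×2.24 = 214.15 + 25.250 + 36.316 = 275.71 W.
Ideal ⇒ P_in = P_out, so I_in = P_out/V_in = 275.71/120 = 2.30 A.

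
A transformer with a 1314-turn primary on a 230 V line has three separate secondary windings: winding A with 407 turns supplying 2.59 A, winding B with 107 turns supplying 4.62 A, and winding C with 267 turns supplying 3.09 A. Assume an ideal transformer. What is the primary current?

I_p ≈ 1.81 A

V_A = 230 × 407/1314 = 71.240 V; V_B = 230 × 107/1314 = 18.729 V; V_C = 230 × 267/1314 = 46.735 V.
P_out = V_A I_A + V_B I_B + V_C I_C = 71.240×2.59 + 18.729×4.62 + 46.735×3.09 = 184.51 + 86.528 + 144.41 = 415.45 W.
Ideal ⇒ P_in = P_out, so I_p = P_out/V_p = 415.45/230 = 1.81 A.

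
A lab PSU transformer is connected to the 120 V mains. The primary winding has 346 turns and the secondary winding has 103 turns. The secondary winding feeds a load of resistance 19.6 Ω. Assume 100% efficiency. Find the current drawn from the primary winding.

I_p ≈ 0.543 A

V_s = V_p × N_s/N_p = 120 × 103/346 = 35.723 V.
I_s = V_s/R = 35.723/19.6 = 1.8226 A.
For an ideal transformer I_p N_p = I_s N_s, so I_p = 1.8226 × 103/346 = 0.543 A.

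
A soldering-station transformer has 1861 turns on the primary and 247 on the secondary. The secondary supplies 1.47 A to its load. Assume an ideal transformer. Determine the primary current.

I_p ≈ 0.195 A

For an ideal transformer I_p/I_s = N_s/N_p, so I_p = 1.47 × 247/1861 = 0.195 A.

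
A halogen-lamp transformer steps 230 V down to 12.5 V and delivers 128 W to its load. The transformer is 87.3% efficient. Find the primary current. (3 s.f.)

P_in = P_out/η = 128/0.873 = 146.62 W.
I_p = P_in/V_p = 146.62/230 = 0.637 A.

I_p ≈ 0.637 A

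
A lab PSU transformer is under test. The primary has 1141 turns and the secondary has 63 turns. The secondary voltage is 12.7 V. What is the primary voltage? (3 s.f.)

V_p/V_s = N_p/N_s, so V_p = 12.7 × 1141/63 = 230 V.

V_p ≈ 230 V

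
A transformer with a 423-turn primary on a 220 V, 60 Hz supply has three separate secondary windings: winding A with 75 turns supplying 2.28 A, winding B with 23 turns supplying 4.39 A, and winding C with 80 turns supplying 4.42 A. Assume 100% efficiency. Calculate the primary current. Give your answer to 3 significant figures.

I_p ≈ 1.48 A

V_A = 220 × 75/423 = 39.007 V; V_B = 220 × 23/423 = 11.962 V; V_C = 220 × 80/423 = 41.608 V.
P_out = V_A I_A + V_B I_B + V_C I_C = 39.007×2.28 + 11.962×4.39 + 41.608×4.42 = 88.936 + 52.514 + 183.91 = 325.36 W.
Ideal ⇒ P_in = P_out, so I_p = P_out/V_p = 325.36/220 = 1.48 A.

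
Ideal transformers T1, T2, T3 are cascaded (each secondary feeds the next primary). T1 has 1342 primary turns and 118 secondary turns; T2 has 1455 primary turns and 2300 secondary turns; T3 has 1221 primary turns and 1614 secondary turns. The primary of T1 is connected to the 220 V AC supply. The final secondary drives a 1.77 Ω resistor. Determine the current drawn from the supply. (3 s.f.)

I_supply ≈ 4.20 A

After T1: V = 220.00 × 118/1342 = 19.344 V.
After T2: V = 19.344 × 2300/1455 = 30.579 V.
After T3: V = 30.579 × 1614/1221 = 40.421 V.
I_load = 40.421/1.77 = 22.837 A, so P_out = 40.421 × 22.837 = 923.07 W.
All ideal ⇒ P_in = P_out, so I_supply = 923.07/220 = 4.20 A.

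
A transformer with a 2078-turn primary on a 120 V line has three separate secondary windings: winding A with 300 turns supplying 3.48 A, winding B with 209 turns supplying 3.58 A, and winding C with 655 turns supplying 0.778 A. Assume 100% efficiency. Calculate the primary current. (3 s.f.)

V_A = 120 × 300/2078 = 17.324 V; V_B = 120 × 209/2078 = 12.069 V; V_C = 120 × 655/2078 = 37.825 V.
P_out = V_A I_A + V_B I_B + V_C I_C = 17.324×3.48 + 12.069×3.58 + 37.825×0.778 = 60.289 + 43.208 + 29.428 = 132.92 W.
Ideal ⇒ P_in = P_out, so I_p = P_out/V_p = 132.92/120 = 1.11 A.

I_p ≈ 1.11 A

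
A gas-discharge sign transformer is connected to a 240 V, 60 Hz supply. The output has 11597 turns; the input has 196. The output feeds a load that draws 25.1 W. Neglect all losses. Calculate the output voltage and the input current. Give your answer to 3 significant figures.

V_out ≈ 14200 V, I_in ≈ 0.105 A

V_out = V_in × N_out/N_in = 240 × 11597/196 = 14200 V.
I_out = P/V_out = 25.1/14200 = 0.0017676 A.
I_in = I_out × N_out/N_in = 0.0017676 × 11597/196 = 0.105 A.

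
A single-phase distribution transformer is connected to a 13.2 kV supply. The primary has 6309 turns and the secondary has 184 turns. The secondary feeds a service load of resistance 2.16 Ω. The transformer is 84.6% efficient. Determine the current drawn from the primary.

I_p ≈ 6.14 A

V_s = 13200 × 184/6309 = 384.97 V.
I_s = V_s/R = 384.97/2.16 = 178.23 A.
P_out = V_s I_s = 384.97 × 178.23 = 68613 W.
P_in = P_out/η = 68613/0.846 = 81103 W.
I_p = P_in/V_p = 81103/13200 = 6.14 A.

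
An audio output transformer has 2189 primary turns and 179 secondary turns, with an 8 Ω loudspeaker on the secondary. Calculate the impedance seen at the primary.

Z_p = (N_p/N_s)² × Z_s = (2189/179)² × 8 = 1200 Ω.

Z_p ≈ 1200 Ω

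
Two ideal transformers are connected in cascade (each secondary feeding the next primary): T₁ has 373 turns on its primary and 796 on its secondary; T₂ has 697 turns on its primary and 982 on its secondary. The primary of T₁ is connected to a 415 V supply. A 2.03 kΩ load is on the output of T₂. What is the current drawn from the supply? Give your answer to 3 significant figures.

Secondary of T₁: V = 415.00 × 796/373 = 885.63 V.
Secondary of T₂: V = 885.63 × 982/697 = 1247.8 V.
I_load = 1247.8/2030 = 0.61466 A, so P_out = 1247.8 × 0.61466 = 766.95 W.
All ideal ⇒ P_in = P_out, so I_supply = 766.95/415 = 1.85 A.

I_supply ≈ 1.85 A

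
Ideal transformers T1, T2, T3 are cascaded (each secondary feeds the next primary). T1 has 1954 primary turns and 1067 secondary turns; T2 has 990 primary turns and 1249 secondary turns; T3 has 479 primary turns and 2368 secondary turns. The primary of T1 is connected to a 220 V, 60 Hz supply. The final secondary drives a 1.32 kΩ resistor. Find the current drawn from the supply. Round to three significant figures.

Secondary of T1: V = 220.00 × 1067/1954 = 120.13 V.
Secondary of T2: V = 120.13 × 1249/990 = 151.56 V.
Secondary of T3: V = 151.56 × 2368/479 = 749.27 V.
I_load = 749.27/1320 = 0.56763 A, so P_out = 749.27 × 0.56763 = 425.30 W.
All ideal ⇒ P_in = P_out, so I_supply = 425.30/220 = 1.93 A.

I_supply ≈ 1.93 A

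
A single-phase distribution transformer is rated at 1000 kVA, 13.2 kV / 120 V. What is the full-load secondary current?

I_s ≈ 8330 A

I_s = S/V_s = 1000000/120 = 8330 A.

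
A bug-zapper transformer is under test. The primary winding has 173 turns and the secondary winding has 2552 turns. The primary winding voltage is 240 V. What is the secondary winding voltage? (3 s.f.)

V_s/V_p = N_s/N_p, so V_s = 240 × 2552/173 = 3540 V.

V_s ≈ 3540 V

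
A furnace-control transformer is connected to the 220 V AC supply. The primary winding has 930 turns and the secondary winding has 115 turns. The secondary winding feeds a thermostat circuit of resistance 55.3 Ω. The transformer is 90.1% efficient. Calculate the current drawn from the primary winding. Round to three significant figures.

I_p ≈ 0.0675 A

V_s = 220 × 115/930 = 27.204 V.
I_s = V_s/R = 27.204/55.3 = 0.49194 A.
P_out = V_s I_s = 27.204 × 0.49194 = 13.383 W.
P_in = P_out/η = 13.383/0.901 = 14.853 W.
I_p = P_in/V_p = 14.853/220 = 0.0675 A.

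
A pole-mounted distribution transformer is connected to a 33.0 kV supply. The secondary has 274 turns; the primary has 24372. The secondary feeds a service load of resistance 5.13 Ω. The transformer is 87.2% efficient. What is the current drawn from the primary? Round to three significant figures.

I_p ≈ 0.932 A

V_s = 33000 × 274/24372 = 371.00 V.
I_s = V_s/R = 371.00/5.13 = 72.320 A.
P_out = V_s I_s = 371.00 × 72.320 = 26831 W.
P_in = P_out/η = 26831/0.872 = 30769 W.
I_p = P_in/V_p = 30769/33000 = 0.932 A.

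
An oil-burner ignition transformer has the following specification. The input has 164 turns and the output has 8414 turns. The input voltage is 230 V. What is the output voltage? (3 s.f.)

V_out ≈ 11800 V

V_out/V_in = N_out/N_in, so V_out = 230 × 8414/164 = 11800 V.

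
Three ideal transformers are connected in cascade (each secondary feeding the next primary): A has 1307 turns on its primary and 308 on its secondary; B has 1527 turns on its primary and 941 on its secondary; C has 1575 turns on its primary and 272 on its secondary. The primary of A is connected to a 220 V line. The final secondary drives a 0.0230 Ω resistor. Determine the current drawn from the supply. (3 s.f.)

I_supply ≈ 6.02 A

Secondary of A: V = 220.00 × 308/1307 = 51.844 V.
Secondary of B: V = 51.844 × 941/1527 = 31.948 V.
Secondary of C: V = 31.948 × 272/1575 = 5.5174 V.
I_load = 5.5174/0.0230 = 239.89 A, so P_out = 5.5174 × 239.89 = 1323.6 W.
All ideal ⇒ P_in = P_out, so I_supply = 1323.6/220 = 6.02 A.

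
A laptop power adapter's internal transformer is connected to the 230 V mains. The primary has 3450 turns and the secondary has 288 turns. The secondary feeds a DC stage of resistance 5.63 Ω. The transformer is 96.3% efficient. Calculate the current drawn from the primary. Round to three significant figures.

I_p ≈ 0.296 A

V_s = 230 × 288/3450 = 19.200 V.
I_s = V_s/R = 19.200/5.63 = 3.4103 A.
P_out = V_s I_s = 19.200 × 3.4103 = 65.478 W.
P_in = P_out/η = 65.478/0.963 = 67.994 W.
I_p = P_in/V_p = 67.994/230 = 0.296 A.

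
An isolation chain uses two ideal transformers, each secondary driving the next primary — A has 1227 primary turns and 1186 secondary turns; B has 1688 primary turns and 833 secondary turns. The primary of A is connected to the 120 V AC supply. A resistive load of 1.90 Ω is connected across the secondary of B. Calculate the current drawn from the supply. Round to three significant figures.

I_supply ≈ 14.4 A

After A: V = 120.00 × 1186/1227 = 115.99 V.
After B: V = 115.99 × 833/1688 = 57.239 V.
I_load = 57.239/1.90 = 30.126 A, so P_out = 57.239 × 30.126 = 1724.4 W.
All ideal ⇒ P_in = P_out, so I_supply = 1724.4/120 = 14.4 A.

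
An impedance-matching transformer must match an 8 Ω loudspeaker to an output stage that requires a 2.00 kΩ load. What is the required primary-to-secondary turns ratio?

Z_p/Z_s = (N_p/N_s)², so N_p/N_s = √(2000/8) = √250 = 15.8.

N_p/N_s ≈ 15.8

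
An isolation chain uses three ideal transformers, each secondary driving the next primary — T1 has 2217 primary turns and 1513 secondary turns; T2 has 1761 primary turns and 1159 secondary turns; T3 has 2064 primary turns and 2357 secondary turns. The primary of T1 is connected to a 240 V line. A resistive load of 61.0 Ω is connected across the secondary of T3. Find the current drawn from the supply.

Secondary of T1: V = 240.00 × 1513/2217 = 163.79 V.
Secondary of T2: V = 163.79 × 1159/1761 = 107.80 V.
Secondary of T3: V = 107.80 × 2357/2064 = 123.10 V.
I_load = 123.10/61.0 = 2.0180 A, so P_out = 123.10 × 2.0180 = 248.42 W.
All ideal ⇒ P_in = P_out, so I_supply = 248.42/240 = 1.04 A.

I_supply ≈ 1.04 A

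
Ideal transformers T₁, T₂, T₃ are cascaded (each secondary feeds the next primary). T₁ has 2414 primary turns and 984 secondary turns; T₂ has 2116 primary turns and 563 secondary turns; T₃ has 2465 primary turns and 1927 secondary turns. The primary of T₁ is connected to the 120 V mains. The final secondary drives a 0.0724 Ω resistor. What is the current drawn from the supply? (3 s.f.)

I_supply ≈ 11.9 A

After T₁: V = 120.00 × 984/2414 = 48.915 V.
After T₂: V = 48.915 × 563/2116 = 13.015 V.
After T₃: V = 13.015 × 1927/2465 = 10.174 V.
I_load = 10.174/0.0724 = 140.53 A, so P_out = 10.174 × 140.53 = 1429.7 W.
All ideal ⇒ P_in = P_out, so I_supply = 1429.7/120 = 11.9 A.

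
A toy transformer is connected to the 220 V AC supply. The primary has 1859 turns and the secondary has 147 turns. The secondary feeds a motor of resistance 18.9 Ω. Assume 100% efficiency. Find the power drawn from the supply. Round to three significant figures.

V_s = V_p × N_s/N_p = 220 × 147/1859 = 17.396 V.
I_s = V_s/R = 17.396/18.9 = 0.92045 A.
I_p = I_s × N_s/N_p = 0.92045 × 147/1859 = 0.072784 A.
P = V_p I_p = 220 × 0.072784 = 16.0 W.

P ≈ 16.0 W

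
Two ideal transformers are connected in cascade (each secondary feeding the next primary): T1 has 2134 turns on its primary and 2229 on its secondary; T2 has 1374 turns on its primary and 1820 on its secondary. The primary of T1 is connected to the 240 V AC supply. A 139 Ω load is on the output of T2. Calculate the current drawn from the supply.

I_supply ≈ 3.31 A

After T1: V = 240.00 × 2229/2134 = 250.68 V.
After T2: V = 250.68 × 1820/1374 = 332.06 V.
I_load = 332.06/139 = 2.3889 A, so P_out = 332.06 × 2.3889 = 793.25 W.
All ideal ⇒ P_in = P_out, so I_supply = 793.25/240 = 3.31 A.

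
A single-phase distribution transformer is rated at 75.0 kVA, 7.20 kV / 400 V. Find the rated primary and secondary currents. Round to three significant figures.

I_p ≈ 10.4 A, I_s ≈ 188 A

I_p = S/V_p = 75000/7200 = 10.4 A.
I_s = S/V_s = 75000/400 = 188 A.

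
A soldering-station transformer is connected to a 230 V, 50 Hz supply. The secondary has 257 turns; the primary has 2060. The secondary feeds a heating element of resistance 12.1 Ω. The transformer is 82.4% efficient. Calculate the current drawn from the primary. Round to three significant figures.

I_p ≈ 0.359 A

V_s = 230 × 257/2060 = 28.694 V.
I_s = V_s/R = 28.694/12.1 = 2.3714 A.
P_out = V_s I_s = 28.694 × 2.3714 = 68.046 W.
P_in = P_out/η = 68.046/0.824 = 82.580 W.
I_p = P_in/V_p = 82.580/230 = 0.359 A.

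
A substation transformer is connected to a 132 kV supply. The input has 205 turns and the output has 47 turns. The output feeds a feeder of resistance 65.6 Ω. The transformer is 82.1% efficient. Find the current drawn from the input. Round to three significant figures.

V_out = 132000 × 47/205 = 30263 V.
I_out = V_out/R = 30263/65.6 = 461.33 A.
P_out = V_out I_out = 30263 × 461.33 = 1.3961×10^7 W.
P_in = P_out/η = 1.3961×10^7/0.821 = 1.7005×10^7 W.
I_in = P_in/V_in = 1.7005×10^7/132000 = 129 A.

I_in ≈ 129 A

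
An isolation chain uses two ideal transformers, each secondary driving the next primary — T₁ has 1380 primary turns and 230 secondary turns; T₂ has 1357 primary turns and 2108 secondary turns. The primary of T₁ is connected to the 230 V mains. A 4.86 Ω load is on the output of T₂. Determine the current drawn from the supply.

I_supply ≈ 3.17 A

After T₁: V = 230.00 × 230/1380 = 38.333 V.
After T₂: V = 38.333 × 2108/1357 = 59.548 V.
I_load = 59.548/4.86 = 12.253 A, so P_out = 59.548 × 12.253 = 729.62 W.
All ideal ⇒ P_in = P_out, so I_supply = 729.62/230 = 3.17 A.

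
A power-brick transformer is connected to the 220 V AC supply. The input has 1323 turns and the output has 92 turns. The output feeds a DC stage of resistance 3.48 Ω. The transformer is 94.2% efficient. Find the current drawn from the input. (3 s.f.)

I_in ≈ 0.325 A

V_out = 220 × 92/1323 = 15.299 V.
I_out = V_out/R = 15.299/3.48 = 4.3961 A.
P_out = V_out I_out = 15.299 × 4.3961 = 67.255 W.
P_in = P_out/η = 67.255/0.942 = 71.396 W.
I_in = P_in/V_in = 71.396/220 = 0.325 A.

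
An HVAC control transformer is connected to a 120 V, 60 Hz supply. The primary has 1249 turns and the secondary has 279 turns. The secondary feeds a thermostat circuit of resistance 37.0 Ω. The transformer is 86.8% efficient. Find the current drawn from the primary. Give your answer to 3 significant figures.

I_p ≈ 0.186 A

V_s = 120 × 279/1249 = 26.805 V.
I_s = V_s/R = 26.805/37.0 = 0.72447 A.
P_out = V_s I_s = 26.805 × 0.72447 = 19.420 W.
P_in = P_out/η = 19.420/0.868 = 22.373 W.
I_p = P_in/V_p = 22.373/120 = 0.186 A.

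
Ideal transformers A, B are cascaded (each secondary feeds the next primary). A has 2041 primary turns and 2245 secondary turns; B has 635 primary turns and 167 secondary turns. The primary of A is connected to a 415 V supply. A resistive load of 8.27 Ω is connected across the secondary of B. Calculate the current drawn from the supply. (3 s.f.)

Secondary of A: V = 415.00 × 2245/2041 = 456.48 V.
Secondary of B: V = 456.48 × 167/635 = 120.05 V.
I_load = 120.05/8.27 = 14.516 A, so P_out = 120.05 × 14.516 = 1742.7 W.
All ideal ⇒ P_in = P_out, so I_supply = 1742.7/415 = 4.20 A.

I_supply ≈ 4.20 A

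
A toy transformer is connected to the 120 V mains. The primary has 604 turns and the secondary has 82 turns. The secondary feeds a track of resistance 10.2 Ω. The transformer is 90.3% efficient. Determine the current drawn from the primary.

V_s = 120 × 82/604 = 16.291 V.
I_s = V_s/R = 16.291/10.2 = 1.5972 A.
P_out = V_s I_s = 16.291 × 1.5972 = 26.021 W.
P_in = P_out/η = 26.021/0.903 = 28.816 W.
I_p = P_in/V_p = 28.816/120 = 0.240 A.

I_p ≈ 0.240 A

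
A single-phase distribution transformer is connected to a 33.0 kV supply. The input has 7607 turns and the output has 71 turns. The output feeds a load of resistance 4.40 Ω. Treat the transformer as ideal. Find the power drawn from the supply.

V_out = V_in × N_out/N_in = 33000 × 71/7607 = 308.01 V.
I_out = V_out/R = 308.01/4.40 = 70.001 A.
I_in = I_out × N_out/N_in = 70.001 × 71/7607 = 0.65336 A.
P = V_in I_in = 33000 × 0.65336 = 21600 W.

P ≈ 21600 W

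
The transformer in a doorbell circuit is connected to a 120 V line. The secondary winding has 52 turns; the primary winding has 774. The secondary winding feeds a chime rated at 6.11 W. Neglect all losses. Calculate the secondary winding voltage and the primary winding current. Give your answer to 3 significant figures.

V_s ≈ 8.06 V, I_p ≈ 0.0509 A

V_s = V_p × N_s/N_p = 120 × 52/774 = 8.0620 V.
I_s = P/V_s = 6.11/8.0620 = 0.75788 A.
I_p = I_s × N_s/N_p = 0.75788 × 52/774 = 0.0509 A.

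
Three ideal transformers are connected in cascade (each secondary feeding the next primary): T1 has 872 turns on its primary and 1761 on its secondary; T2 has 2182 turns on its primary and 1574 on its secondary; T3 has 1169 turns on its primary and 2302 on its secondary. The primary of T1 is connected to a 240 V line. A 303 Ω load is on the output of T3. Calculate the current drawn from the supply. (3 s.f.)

Secondary of T1: V = 240.00 × 1761/872 = 484.68 V.
Secondary of T2: V = 484.68 × 1574/2182 = 349.63 V.
Secondary of T3: V = 349.63 × 2302/1169 = 688.49 V.
I_load = 688.49/303 = 2.2722 A, so P_out = 688.49 × 2.2722 = 1564.4 W.
All ideal ⇒ P_in = P_out, so I_supply = 1564.4/240 = 6.52 A.

I_supply ≈ 6.52 A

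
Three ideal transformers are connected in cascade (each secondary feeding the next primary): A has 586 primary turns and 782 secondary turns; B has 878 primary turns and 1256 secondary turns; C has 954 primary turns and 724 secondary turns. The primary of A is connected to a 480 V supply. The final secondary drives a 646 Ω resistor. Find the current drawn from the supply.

After A: V = 480.00 × 782/586 = 640.55 V.
After B: V = 640.55 × 1256/878 = 916.32 V.
After C: V = 916.32 × 724/954 = 695.40 V.
I_load = 695.40/646 = 1.0765 A, so P_out = 695.40 × 1.0765 = 748.58 W.
All ideal ⇒ P_in = P_out, so I_supply = 748.58/480 = 1.56 A.

I_supply ≈ 1.56 A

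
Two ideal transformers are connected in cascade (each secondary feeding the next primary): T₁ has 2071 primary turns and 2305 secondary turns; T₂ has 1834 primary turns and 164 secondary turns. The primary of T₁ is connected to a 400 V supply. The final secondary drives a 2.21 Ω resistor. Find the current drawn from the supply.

After T₁: V = 400.00 × 2305/2071 = 445.20 V.
After T₂: V = 445.20 × 164/1834 = 39.810 V.
I_load = 39.810/2.21 = 18.014 A, so P_out = 39.810 × 18.014 = 717.13 W.
All ideal ⇒ P_in = P_out, so I_supply = 717.13/400 = 1.79 A.

I_supply ≈ 1.79 A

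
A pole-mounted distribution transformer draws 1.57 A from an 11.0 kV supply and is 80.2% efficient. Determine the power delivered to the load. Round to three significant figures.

P_in = V_p I_p = 11000 × 1.57 = 17270 W.
P_out = η P_in = 0.802 × 17270 = 13900 W.

P_out ≈ 13900 W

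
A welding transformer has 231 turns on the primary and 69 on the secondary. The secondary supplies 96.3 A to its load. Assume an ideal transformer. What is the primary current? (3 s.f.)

I_p ≈ 28.8 A

For an ideal transformer I_p/I_s = N_s/N_p, so I_p = 96.3 × 69/231 = 28.8 A.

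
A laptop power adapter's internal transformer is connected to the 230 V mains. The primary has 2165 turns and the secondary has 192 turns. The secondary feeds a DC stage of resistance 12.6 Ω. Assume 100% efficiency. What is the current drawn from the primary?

V_s = V_p × N_s/N_p = 230 × 192/2165 = 20.397 V.
I_s = V_s/R = 20.397/12.6 = 1.6188 A.
For an ideal transformer I_p N_p = I_s N_s, so I_p = 1.6188 × 192/2165 = 0.144 A.

I_p ≈ 0.144 A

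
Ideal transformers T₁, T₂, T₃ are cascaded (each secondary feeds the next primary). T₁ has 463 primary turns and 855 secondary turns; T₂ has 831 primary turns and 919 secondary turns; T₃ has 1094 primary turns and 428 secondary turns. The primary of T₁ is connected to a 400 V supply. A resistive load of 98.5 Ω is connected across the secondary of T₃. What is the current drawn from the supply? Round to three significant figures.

I_supply ≈ 2.59 A

Secondary of T₁: V = 400.00 × 855/463 = 738.66 V.
Secondary of T₂: V = 738.66 × 919/831 = 816.88 V.
Secondary of T₃: V = 816.88 × 428/1094 = 319.58 V.
I_load = 319.58/98.5 = 3.2445 A, so P_out = 319.58 × 3.2445 = 1036.9 W.
All ideal ⇒ P_in = P_out, so I_supply = 1036.9/400 = 2.59 A.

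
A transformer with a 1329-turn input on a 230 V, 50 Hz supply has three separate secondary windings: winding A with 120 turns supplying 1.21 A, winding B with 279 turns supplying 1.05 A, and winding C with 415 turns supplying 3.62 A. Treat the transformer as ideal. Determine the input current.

I_in ≈ 1.46 A

V_A = 230 × 120/1329 = 20.767 V; V_B = 230 × 279/1329 = 48.284 V; V_C = 230 × 415/1329 = 71.821 V.
P_out = V_A I_A + V_B I_B + V_C I_C = 20.767×1.21 + 48.284×1.05 + 71.821×3.62 = 25.129 + 50.699 + 259.99 = 335.82 W.
Ideal ⇒ P_in = P_out, so I_in = P_out/V_in = 335.82/230 = 1.46 A.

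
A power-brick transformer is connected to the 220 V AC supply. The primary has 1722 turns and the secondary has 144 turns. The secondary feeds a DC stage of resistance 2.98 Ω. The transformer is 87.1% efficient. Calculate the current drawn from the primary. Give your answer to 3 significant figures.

I_p ≈ 0.593 A

V_s = 220 × 144/1722 = 18.397 V.
I_s = V_s/R = 18.397/2.98 = 6.1736 A.
P_out = V_s I_s = 18.397 × 6.1736 = 113.58 W.
P_in = P_out/η = 113.58/0.871 = 130.40 W.
I_p = P_in/V_p = 130.40/220 = 0.593 A.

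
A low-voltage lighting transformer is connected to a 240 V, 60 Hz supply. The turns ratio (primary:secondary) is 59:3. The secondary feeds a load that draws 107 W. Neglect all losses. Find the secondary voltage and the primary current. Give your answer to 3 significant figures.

V_s ≈ 12.2 V, I_p ≈ 0.446 A

V_s = V_p × N_s/N_p = 240 × 3/59 = 12.203 V.
I_s = P/V_s = 107/12.203 = 8.7681 A.
I_p = I_s × N_s/N_p = 8.7681 × 3/59 = 0.446 A.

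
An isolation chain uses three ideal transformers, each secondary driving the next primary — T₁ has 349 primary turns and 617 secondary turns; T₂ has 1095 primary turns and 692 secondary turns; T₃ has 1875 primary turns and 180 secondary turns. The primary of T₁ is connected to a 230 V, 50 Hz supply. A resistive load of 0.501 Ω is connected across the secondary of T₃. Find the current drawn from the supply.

Secondary of T₁: V = 230.00 × 617/349 = 406.62 V.
Secondary of T₂: V = 406.62 × 692/1095 = 256.97 V.
Secondary of T₃: V = 256.97 × 180/1875 = 24.669 V.
I_load = 24.669/0.501 = 49.239 A, so P_out = 24.669 × 49.239 = 1214.7 W.
All ideal ⇒ P_in = P_out, so I_supply = 1214.7/230 = 5.28 A.

I_supply ≈ 5.28 A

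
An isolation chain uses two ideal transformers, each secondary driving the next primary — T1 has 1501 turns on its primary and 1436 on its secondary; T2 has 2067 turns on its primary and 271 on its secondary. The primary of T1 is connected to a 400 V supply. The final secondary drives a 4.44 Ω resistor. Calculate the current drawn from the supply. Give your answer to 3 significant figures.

Secondary of T1: V = 400.00 × 1436/1501 = 382.68 V.
Secondary of T2: V = 382.68 × 271/2067 = 50.172 V.
I_load = 50.172/4.44 = 11.300 A, so P_out = 50.172 × 11.300 = 566.95 W.
All ideal ⇒ P_in = P_out, so I_supply = 566.95/400 = 1.42 A.

I_supply ≈ 1.42 A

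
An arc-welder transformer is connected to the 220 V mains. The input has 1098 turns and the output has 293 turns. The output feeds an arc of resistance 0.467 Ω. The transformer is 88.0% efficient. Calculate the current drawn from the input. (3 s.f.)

I_in ≈ 38.1 A

V_out = 220 × 293/1098 = 58.707 V.
I_out = V_out/R = 58.707/0.467 = 125.71 A.
P_out = V_out I_out = 58.707 × 125.71 = 7380.0 W.
P_in = P_out/η = 7380.0/0.880 = 8386.4 W.
I_in = P_in/V_in = 8386.4/220 = 38.1 A.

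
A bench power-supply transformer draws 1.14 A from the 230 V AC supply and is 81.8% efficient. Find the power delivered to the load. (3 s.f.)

P_out ≈ 214 W

P_in = V_p I_p = 230 × 1.14 = 262.20 W.
P_out = η P_in = 0.818 × 262.20 = 214 W.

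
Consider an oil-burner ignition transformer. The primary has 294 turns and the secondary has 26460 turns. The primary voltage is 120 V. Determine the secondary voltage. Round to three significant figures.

V_s ≈ 10800 V

V_s/V_p = N_s/N_p, so V_s = 120 × 26460/294 = 10800 V.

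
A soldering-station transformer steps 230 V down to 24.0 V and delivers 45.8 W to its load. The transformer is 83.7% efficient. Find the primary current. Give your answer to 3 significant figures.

I_p ≈ 0.238 A

P_in = P_out/η = 45.8/0.837 = 54.719 W.
I_p = P_in/V_p = 54.719/230 = 0.238 A.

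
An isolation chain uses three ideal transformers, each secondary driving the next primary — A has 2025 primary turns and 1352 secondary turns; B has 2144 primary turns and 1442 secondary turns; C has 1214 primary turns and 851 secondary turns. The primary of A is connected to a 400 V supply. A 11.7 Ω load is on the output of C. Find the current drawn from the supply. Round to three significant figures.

I_supply ≈ 3.39 A

After A: V = 400.00 × 1352/2025 = 267.06 V.
After B: V = 267.06 × 1442/2144 = 179.62 V.
After C: V = 179.62 × 851/1214 = 125.91 V.
I_load = 125.91/11.7 = 10.762 A, so P_out = 125.91 × 10.762 = 1355.0 W.
All ideal ⇒ P_in = P_out, so I_supply = 1355.0/400 = 3.39 A.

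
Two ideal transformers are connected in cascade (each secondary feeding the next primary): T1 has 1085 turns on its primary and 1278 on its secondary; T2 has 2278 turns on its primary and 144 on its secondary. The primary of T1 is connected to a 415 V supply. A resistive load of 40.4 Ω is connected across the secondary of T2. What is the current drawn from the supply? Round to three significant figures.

After T1: V = 415.00 × 1278/1085 = 488.82 V.
After T2: V = 488.82 × 144/2278 = 30.900 V.
I_load = 30.900/40.4 = 0.76485 A, so P_out = 30.900 × 0.76485 = 23.634 W.
All ideal ⇒ P_in = P_out, so I_supply = 23.634/415 = 0.0569 A.

I_supply ≈ 0.0569 A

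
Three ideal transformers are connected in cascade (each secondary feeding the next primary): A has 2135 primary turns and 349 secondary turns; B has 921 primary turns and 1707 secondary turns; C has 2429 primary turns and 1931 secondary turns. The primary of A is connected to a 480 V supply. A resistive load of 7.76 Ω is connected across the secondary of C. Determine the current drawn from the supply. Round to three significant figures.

I_supply ≈ 3.59 A

Secondary of A: V = 480.00 × 349/2135 = 78.464 V.
Secondary of B: V = 78.464 × 1707/921 = 145.43 V.
Secondary of C: V = 145.43 × 1931/2429 = 115.61 V.
I_load = 115.61/7.76 = 14.898 A, so P_out = 115.61 × 14.898 = 1722.4 W.
All ideal ⇒ P_in = P_out, so I_supply = 1722.4/480 = 3.59 A.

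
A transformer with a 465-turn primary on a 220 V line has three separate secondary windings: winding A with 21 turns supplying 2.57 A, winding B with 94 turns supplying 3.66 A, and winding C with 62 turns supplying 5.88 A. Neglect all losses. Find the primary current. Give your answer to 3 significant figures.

I_p ≈ 1.64 A

V_A = 220 × 21/465 = 9.9355 V; V_B = 220 × 94/465 = 44.473 V; V_C = 220 × 62/465 = 29.333 V.
P_out = V_A I_A + V_B I_B + V_C I_C = 9.9355×2.57 + 44.473×3.66 + 29.333×5.88 = 25.534 + 162.77 + 172.48 = 360.79 W.
Ideal ⇒ P_in = P_out, so I_p = P_out/V_p = 360.79/220 = 1.64 A.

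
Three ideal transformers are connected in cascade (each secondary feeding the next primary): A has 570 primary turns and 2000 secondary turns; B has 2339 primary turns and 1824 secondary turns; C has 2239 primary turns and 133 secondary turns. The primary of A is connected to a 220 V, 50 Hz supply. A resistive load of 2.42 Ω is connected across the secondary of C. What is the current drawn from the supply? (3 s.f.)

After A: V = 220.00 × 2000/570 = 771.93 V.
After B: V = 771.93 × 1824/2339 = 601.97 V.
After C: V = 601.97 × 133/2239 = 35.758 V.
I_load = 35.758/2.42 = 14.776 A, so P_out = 35.758 × 14.776 = 528.35 W.
All ideal ⇒ P_in = P_out, so I_supply = 528.35/220 = 2.40 A.

I_supply ≈ 2.40 A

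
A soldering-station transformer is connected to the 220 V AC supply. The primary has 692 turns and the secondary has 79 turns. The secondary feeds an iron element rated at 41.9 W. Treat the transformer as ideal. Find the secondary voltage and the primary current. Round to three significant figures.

V_s = V_p × N_s/N_p = 220 × 79/692 = 25.116 V.
I_s = P/V_s = 41.9/25.116 = 1.6683 A.
I_p = I_s × N_s/N_p = 1.6683 × 79/692 = 0.190 A.

V_s ≈ 25.1 V, I_p ≈ 0.190 A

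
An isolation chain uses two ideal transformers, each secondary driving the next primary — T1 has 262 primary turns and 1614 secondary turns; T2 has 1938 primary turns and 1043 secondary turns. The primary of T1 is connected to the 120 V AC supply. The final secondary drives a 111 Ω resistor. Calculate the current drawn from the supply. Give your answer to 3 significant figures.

I_supply ≈ 11.9 A

Secondary of T1: V = 120.00 × 1614/262 = 739.24 V.
Secondary of T2: V = 739.24 × 1043/1938 = 397.85 V.
I_load = 397.85/111 = 3.5842 A, so P_out = 397.85 × 3.5842 = 1426.0 W.
All ideal ⇒ P_in = P_out, so I_supply = 1426.0/120 = 11.9 A.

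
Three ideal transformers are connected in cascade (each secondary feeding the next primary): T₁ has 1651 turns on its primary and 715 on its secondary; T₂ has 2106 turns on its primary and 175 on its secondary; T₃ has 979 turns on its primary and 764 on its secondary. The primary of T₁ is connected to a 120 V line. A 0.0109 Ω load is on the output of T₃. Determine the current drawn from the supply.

I_supply ≈ 8.68 A

Secondary of T₁: V = 120.00 × 715/1651 = 51.969 V.
Secondary of T₂: V = 51.969 × 175/2106 = 4.3184 V.
Secondary of T₃: V = 4.3184 × 764/979 = 3.3700 V.
I_load = 3.3700/0.0109 = 309.17 A, so P_out = 3.3700 × 309.17 = 1041.9 W.
All ideal ⇒ P_in = P_out, so I_supply = 1041.9/120 = 8.68 A.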